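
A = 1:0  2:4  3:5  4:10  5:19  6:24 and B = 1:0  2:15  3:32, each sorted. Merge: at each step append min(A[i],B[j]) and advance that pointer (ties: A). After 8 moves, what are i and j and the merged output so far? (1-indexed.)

i=1 j=1: A[i]=0<=B[j]=0 take 0, i++
i=2 j=1: A[i]=4>B[j]=0 take 0, j++
i=2 j=2: A[i]=4<=B[j]=15 take 4, i++
i=3 j=2: A[i]=5<=B[j]=15 take 5, i++
i=4 j=2: A[i]=10<=B[j]=15 take 10, i++
i=5 j=2: A[i]=19>B[j]=15 take 15, j++
i=5 j=3: A[i]=19<=B[j]=32 take 19, i++
i=6 j=3: A[i]=24<=B[j]=32 take 24, i++

i=7, j=3, merged so far=[0, 0, 4, 5, 10, 15, 19, 24]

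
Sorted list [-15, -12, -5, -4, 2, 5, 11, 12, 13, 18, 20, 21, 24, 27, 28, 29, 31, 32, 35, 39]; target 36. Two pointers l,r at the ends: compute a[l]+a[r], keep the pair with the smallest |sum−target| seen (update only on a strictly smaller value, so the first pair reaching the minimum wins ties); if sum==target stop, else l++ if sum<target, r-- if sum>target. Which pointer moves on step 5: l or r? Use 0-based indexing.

l=0 r=19: -15+39=24 d=12 *, l++
l=1 r=19: -12+39=27 d=9 *, l++
l=2 r=19: -5+39=34 d=2 *, l++
l=3 r=19: -4+39=35 d=1 *, l++
l=4 r=19: 2+39=41 d=5, r--

r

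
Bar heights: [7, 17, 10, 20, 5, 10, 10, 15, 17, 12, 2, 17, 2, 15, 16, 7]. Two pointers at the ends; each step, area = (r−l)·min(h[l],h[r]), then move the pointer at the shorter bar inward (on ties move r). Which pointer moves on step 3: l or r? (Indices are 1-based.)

r

l=1 r=16: min(7,7)*15=105 best=105 *, r--
l=1 r=15: min(7,16)*14=98 best=105, l++
l=2 r=15: min(17,16)*13=208 best=208 *, r--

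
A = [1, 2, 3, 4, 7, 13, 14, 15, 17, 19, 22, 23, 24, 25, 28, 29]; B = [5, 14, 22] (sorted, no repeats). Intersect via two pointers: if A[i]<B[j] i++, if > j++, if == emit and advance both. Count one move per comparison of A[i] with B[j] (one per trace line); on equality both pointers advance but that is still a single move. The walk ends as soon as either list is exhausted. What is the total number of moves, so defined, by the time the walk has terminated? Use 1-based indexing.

i=1 j=1: 1<5, i++
i=2 j=1: 2<5, i++
i=3 j=1: 3<5, i++
i=4 j=1: 4<5, i++
i=5 j=1: 7>5, j++
i=5 j=2: 7<14, i++
i=6 j=2: 13<14, i++
i=7 j=2: 14==14 emit, i++,j++
i=8 j=3: 15<22, i++
i=9 j=3: 17<22, i++
i=10 j=3: 19<22, i++
i=11 j=3: 22==22 emit, i++,j++

12 moves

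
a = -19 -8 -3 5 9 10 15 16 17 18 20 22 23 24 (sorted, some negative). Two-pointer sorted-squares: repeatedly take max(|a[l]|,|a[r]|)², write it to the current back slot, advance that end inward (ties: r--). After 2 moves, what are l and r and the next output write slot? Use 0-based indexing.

l=0, r=11, next write slot=11

[0,13] |-19|<=|24| out[13]=576 → r--
[0,12] |-19|<=|23| out[12]=529 → r--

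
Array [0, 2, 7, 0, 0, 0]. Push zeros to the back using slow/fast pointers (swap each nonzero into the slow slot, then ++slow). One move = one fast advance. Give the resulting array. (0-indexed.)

[2, 7, 0, 0, 0, 0]

(s=0,f=0) a[fast]=0 → fast++
(s=0,f=1) a[fast]=2≠0 swap→a[0]=2 → slow++,fast++
(s=1,f=2) a[fast]=7≠0 swap→a[1]=7 → slow++,fast++
(s=2,f=3) a[fast]=0 → fast++
(s=2,f=4) a[fast]=0 → fast++
(s=2,f=5) a[fast]=0 → fast++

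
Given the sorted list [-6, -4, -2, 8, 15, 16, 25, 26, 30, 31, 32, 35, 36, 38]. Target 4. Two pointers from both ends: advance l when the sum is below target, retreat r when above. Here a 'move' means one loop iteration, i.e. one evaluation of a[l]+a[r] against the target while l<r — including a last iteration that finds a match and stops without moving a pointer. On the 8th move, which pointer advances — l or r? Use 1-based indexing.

[1,14] -6+38=32 >4 → r--
[1,13] -6+36=30 >4 → r--
[1,12] -6+35=29 >4 → r--
[1,11] -6+32=26 >4 → r--
[1,10] -6+31=25 >4 → r--
[1,9] -6+30=24 >4 → r--
[1,8] -6+26=20 >4 → r--
[1,7] -6+25=19 >4 → r--

r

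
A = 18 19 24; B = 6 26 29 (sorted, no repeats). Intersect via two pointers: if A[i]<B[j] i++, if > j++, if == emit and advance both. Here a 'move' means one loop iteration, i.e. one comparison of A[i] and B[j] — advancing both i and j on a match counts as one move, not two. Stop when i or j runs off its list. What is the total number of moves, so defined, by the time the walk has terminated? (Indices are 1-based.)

4 moves

[i=1,j=1] 18>6 → j++
[i=1,j=2] 18<26 → i++
[i=2,j=2] 19<26 → i++
[i=3,j=2] 24<26 → i++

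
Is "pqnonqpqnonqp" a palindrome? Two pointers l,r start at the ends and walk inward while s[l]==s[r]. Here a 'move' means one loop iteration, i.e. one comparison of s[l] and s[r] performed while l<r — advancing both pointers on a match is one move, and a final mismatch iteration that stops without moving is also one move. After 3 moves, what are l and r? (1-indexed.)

l=1 r=13: 'p'=='p', l++,r--
l=2 r=12: 'q'=='q', l++,r--
l=3 r=11: 'n'=='n', l++,r--

l=4, r=10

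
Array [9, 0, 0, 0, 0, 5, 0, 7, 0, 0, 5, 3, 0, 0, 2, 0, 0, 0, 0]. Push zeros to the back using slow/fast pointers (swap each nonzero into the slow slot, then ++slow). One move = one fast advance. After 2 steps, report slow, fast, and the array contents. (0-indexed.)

slow=1, fast=2, a=[9, 0, 0, 0, 0, 5, 0, 7, 0, 0, 5, 3, 0, 0, 2, 0, 0, 0, 0]

(s=0,f=0) a[fast]=9≠0 swap→a[0]=9 → slow++,fast++
(s=1,f=1) a[fast]=0 → fast++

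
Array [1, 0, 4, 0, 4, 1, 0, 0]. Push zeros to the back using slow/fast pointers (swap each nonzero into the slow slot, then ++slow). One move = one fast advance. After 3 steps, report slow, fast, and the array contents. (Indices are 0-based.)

slow=0 fast=0: a[fast]=1≠0 swap→a[0]=1, slow++,fast++
slow=1 fast=1: a[fast]=0, fast++
slow=1 fast=2: a[fast]=4≠0 swap→a[1]=4, slow++,fast++

slow=2, fast=3, a=[1, 4, 0, 0, 4, 1, 0, 0]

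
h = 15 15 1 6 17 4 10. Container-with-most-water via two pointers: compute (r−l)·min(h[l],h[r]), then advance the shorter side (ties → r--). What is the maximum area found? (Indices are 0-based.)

l=0 r=6: min(15,10)*6=60 best=60 *, r--
l=0 r=5: min(15,4)*5=20 best=60, r--
l=0 r=4: min(15,17)*4=60 best=60, l++
l=1 r=4: min(15,17)*3=45 best=60, l++
l=2 r=4: min(1,17)*2=2 best=60, l++
l=3 r=4: min(6,17)*1=6 best=60, l++

max area = 60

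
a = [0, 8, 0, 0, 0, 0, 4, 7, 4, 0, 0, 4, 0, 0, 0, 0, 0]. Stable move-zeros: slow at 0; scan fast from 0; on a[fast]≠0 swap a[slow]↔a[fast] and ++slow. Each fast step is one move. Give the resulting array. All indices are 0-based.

[8, 4, 7, 4, 4, 0, 0, 0, 0, 0, 0, 0, 0, 0, 0, 0, 0]

(s=0,f=0) a[fast]=0 → fast++
(s=0,f=1) a[fast]=8≠0 swap→a[0]=8 → slow++,fast++
(s=1,f=2) a[fast]=0 → fast++
(s=1,f=3) a[fast]=0 → fast++
(s=1,f=4) a[fast]=0 → fast++
(s=1,f=5) a[fast]=0 → fast++
(s=1,f=6) a[fast]=4≠0 swap→a[1]=4 → slow++,fast++
(s=2,f=7) a[fast]=7≠0 swap→a[2]=7 → slow++,fast++
(s=3,f=8) a[fast]=4≠0 swap→a[3]=4 → slow++,fast++
(s=4,f=9) a[fast]=0 → fast++
(s=4,f=10) a[fast]=0 → fast++
(s=4,f=11) a[fast]=4≠0 swap→a[4]=4 → slow++,fast++
(s=5,f=12) a[fast]=0 → fast++
(s=5,f=13) a[fast]=0 → fast++
(s=5,f=14) a[fast]=0 → fast++
(s=5,f=15) a[fast]=0 → fast++
(s=5,f=16) a[fast]=0 → fast++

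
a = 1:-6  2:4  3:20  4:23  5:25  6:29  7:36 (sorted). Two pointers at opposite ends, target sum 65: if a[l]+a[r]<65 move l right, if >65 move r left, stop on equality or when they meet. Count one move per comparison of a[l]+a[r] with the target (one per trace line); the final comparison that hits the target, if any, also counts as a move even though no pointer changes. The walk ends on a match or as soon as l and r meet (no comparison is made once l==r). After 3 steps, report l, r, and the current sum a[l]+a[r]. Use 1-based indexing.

l=4, r=7, sum=59

l=1 r=7: -6+36=30 <65, l++
l=2 r=7: 4+36=40 <65, l++
l=3 r=7: 20+36=56 <65, l++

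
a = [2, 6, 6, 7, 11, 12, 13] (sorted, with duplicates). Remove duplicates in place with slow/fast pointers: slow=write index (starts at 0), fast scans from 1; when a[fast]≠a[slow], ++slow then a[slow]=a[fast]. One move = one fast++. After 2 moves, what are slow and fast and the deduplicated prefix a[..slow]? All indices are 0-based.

slow=1, fast=3, prefix=[2, 6]

slow=0 fast=1: a[fast]=6≠a[slow]=2 write a[1]=6, slow++,fast++
slow=1 fast=2: a[fast]=6=a[slow] dup, fast++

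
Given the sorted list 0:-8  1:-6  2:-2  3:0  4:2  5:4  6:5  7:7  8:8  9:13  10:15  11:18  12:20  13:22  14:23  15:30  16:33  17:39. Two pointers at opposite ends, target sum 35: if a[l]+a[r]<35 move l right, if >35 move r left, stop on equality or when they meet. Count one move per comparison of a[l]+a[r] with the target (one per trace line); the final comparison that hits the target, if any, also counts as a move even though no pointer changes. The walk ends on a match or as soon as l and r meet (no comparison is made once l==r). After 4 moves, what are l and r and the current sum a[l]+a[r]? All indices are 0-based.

l=3, r=16, sum=33

l=0 r=17: -8+39=31 <35, l++
l=1 r=17: -6+39=33 <35, l++
l=2 r=17: -2+39=37 >35, r--
l=2 r=16: -2+33=31 <35, l++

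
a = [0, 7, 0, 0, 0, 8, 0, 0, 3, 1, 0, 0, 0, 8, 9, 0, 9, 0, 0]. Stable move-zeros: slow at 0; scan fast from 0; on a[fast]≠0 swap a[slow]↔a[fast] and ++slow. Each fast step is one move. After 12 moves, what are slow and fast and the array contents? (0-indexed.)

slow=4, fast=12, a=[7, 8, 3, 1, 0, 0, 0, 0, 0, 0, 0, 0, 0, 8, 9, 0, 9, 0, 0]

slow=0 fast=0: a[fast]=0, fast++
slow=0 fast=1: a[fast]=7≠0 swap→a[0]=7, slow++,fast++
slow=1 fast=2: a[fast]=0, fast++
slow=1 fast=3: a[fast]=0, fast++
slow=1 fast=4: a[fast]=0, fast++
slow=1 fast=5: a[fast]=8≠0 swap→a[1]=8, slow++,fast++
slow=2 fast=6: a[fast]=0, fast++
slow=2 fast=7: a[fast]=0, fast++
slow=2 fast=8: a[fast]=3≠0 swap→a[2]=3, slow++,fast++
slow=3 fast=9: a[fast]=1≠0 swap→a[3]=1, slow++,fast++
slow=4 fast=10: a[fast]=0, fast++
slow=4 fast=11: a[fast]=0, fast++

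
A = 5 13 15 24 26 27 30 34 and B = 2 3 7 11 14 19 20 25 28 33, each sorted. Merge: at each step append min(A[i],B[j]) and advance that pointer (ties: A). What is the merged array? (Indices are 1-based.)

[2, 3, 5, 7, 11, 13, 14, 15, 19, 20, 24, 25, 26, 27, 28, 30, 33, 34]

i=1 j=1: A[i]=5>B[j]=2 take 2, j++
i=1 j=2: A[i]=5>B[j]=3 take 3, j++
i=1 j=3: A[i]=5<=B[j]=7 take 5, i++
i=2 j=3: A[i]=13>B[j]=7 take 7, j++
i=2 j=4: A[i]=13>B[j]=11 take 11, j++
i=2 j=5: A[i]=13<=B[j]=14 take 13, i++
i=3 j=5: A[i]=15>B[j]=14 take 14, j++
i=3 j=6: A[i]=15<=B[j]=19 take 15, i++
i=4 j=6: A[i]=24>B[j]=19 take 19, j++
i=4 j=7: A[i]=24>B[j]=20 take 20, j++
i=4 j=8: A[i]=24<=B[j]=25 take 24, i++
i=5 j=8: A[i]=26>B[j]=25 take 25, j++
i=5 j=9: A[i]=26<=B[j]=28 take 26, i++
i=6 j=9: A[i]=27<=B[j]=28 take 27, i++
i=7 j=9: A[i]=30>B[j]=28 take 28, j++
i=7 j=10: A[i]=30<=B[j]=33 take 30, i++
i=8 j=10: A[i]=34>B[j]=33 take 33, j++
i=8 j=11: B done, take A[i]=34, i++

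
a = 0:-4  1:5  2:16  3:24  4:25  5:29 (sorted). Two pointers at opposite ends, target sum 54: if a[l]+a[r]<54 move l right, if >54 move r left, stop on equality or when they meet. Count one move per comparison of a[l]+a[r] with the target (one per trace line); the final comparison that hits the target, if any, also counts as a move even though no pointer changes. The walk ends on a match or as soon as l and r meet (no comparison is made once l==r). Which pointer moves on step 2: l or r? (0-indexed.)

l

l=0 r=5: -4+29=25 <54, l++
l=1 r=5: 5+29=34 <54, l++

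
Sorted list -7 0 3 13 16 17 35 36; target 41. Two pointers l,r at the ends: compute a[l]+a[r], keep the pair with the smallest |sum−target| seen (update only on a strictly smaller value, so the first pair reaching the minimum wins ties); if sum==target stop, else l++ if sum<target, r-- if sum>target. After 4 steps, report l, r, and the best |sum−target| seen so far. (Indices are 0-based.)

l=3, r=6, best |Δ|=2

[0,7] -7+36=29 d=12 * → l++
[1,7] 0+36=36 d=5 * → l++
[2,7] 3+36=39 d=2 * → l++
[3,7] 13+36=49 d=8 → r--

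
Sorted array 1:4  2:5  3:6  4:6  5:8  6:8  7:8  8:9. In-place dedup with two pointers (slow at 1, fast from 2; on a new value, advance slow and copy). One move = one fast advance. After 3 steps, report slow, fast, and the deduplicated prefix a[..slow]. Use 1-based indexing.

(s=1,f=2) a[fast]=5≠a[slow]=4 write a[2]=5 → slow++,fast++
(s=2,f=3) a[fast]=6≠a[slow]=5 write a[3]=6 → slow++,fast++
(s=3,f=4) a[fast]=6=a[slow] dup → fast++

slow=3, fast=5, prefix=[4, 5, 6]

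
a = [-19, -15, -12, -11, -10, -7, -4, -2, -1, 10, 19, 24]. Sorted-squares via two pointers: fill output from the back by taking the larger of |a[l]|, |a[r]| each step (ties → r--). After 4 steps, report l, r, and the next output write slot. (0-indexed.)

l=2, r=9, next write slot=7

l=0 r=11: |-19|<=|24| out[11]=576, r--
l=0 r=10: |-19|<=|19| out[10]=361, r--
l=0 r=9: |-19|>|10| out[9]=361, l++
l=1 r=9: |-15|>|10| out[8]=225, l++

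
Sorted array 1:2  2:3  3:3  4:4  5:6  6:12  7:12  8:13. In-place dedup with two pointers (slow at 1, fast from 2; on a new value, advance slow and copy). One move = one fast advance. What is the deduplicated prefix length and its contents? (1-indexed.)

(s=1,f=2) a[fast]=3≠a[slow]=2 write a[2]=3 → slow++,fast++
(s=2,f=3) a[fast]=3=a[slow] dup → fast++
(s=2,f=4) a[fast]=4≠a[slow]=3 write a[3]=4 → slow++,fast++
(s=3,f=5) a[fast]=6≠a[slow]=4 write a[4]=6 → slow++,fast++
(s=4,f=6) a[fast]=12≠a[slow]=6 write a[5]=12 → slow++,fast++
(s=5,f=7) a[fast]=12=a[slow] dup → fast++
(s=5,f=8) a[fast]=13≠a[slow]=12 write a[6]=13 → slow++,fast++

length 6; prefix = [2, 3, 4, 6, 12, 13]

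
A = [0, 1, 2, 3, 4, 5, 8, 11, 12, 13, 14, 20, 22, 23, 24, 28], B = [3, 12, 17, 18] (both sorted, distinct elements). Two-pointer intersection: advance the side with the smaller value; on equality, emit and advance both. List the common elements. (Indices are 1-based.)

intersection = [3, 12]

i=1 j=1: 0<3, i++
i=2 j=1: 1<3, i++
i=3 j=1: 2<3, i++
i=4 j=1: 3==3 emit, i++,j++
i=5 j=2: 4<12, i++
i=6 j=2: 5<12, i++
i=7 j=2: 8<12, i++
i=8 j=2: 11<12, i++
i=9 j=2: 12==12 emit, i++,j++
i=10 j=3: 13<17, i++
i=11 j=3: 14<17, i++
i=12 j=3: 20>17, j++
i=12 j=4: 20>18, j++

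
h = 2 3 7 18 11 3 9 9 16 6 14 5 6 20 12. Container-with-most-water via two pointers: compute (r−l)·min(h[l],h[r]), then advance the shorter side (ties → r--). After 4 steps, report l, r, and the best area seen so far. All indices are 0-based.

l=3, r=13, best area=132

l=0 r=14: min(2,12)*14=28 best=28 *, l++
l=1 r=14: min(3,12)*13=39 best=39 *, l++
l=2 r=14: min(7,12)*12=84 best=84 *, l++
l=3 r=14: min(18,12)*11=132 best=132 *, r--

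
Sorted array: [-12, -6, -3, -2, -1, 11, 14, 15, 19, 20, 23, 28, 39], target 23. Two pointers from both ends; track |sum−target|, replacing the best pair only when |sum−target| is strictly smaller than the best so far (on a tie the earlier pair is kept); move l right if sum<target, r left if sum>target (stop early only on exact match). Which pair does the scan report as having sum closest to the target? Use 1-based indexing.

l=1 r=13: -12+39=27 d=4 *, r--
l=1 r=12: -12+28=16 d=7, l++
l=2 r=12: -6+28=22 d=1 *, l++
l=3 r=12: -3+28=25 d=2, r--
l=3 r=11: -3+23=20 d=3, l++
l=4 r=11: -2+23=21 d=2, l++
l=5 r=11: -1+23=22 d=1, l++
l=6 r=11: 11+23=34 d=11, r--
l=6 r=10: 11+20=31 d=8, r--
l=6 r=9: 11+19=30 d=7, r--
l=6 r=8: 11+15=26 d=3, r--
l=6 r=7: 11+14=25 d=2, r--

pair (-6, 28) with sum 22 (|Δ|=1)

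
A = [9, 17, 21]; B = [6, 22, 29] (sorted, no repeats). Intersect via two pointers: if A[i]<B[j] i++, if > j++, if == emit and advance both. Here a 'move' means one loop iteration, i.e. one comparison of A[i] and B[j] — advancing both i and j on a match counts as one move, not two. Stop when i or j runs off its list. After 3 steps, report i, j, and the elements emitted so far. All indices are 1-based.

i=3, j=2, emitted=[]

i=1 j=1: 9>6, j++
i=1 j=2: 9<22, i++
i=2 j=2: 17<22, i++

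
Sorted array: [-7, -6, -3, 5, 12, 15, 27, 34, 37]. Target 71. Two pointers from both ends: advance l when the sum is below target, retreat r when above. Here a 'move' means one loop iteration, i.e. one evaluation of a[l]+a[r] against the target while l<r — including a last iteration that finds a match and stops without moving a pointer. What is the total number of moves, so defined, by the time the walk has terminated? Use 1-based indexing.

l=1 r=9: -7+37=30 <71, l++
l=2 r=9: -6+37=31 <71, l++
l=3 r=9: -3+37=34 <71, l++
l=4 r=9: 5+37=42 <71, l++
l=5 r=9: 12+37=49 <71, l++
l=6 r=9: 15+37=52 <71, l++
l=7 r=9: 27+37=64 <71, l++
l=8 r=9: 34+37=71, found

8 moves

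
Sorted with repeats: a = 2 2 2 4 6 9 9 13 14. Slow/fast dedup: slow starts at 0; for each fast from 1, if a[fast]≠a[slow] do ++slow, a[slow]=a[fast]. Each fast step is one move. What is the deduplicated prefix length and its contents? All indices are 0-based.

(s=0,f=1) a[fast]=2=a[slow] dup → fast++
(s=0,f=2) a[fast]=2=a[slow] dup → fast++
(s=0,f=3) a[fast]=4≠a[slow]=2 write a[1]=4 → slow++,fast++
(s=1,f=4) a[fast]=6≠a[slow]=4 write a[2]=6 → slow++,fast++
(s=2,f=5) a[fast]=9≠a[slow]=6 write a[3]=9 → slow++,fast++
(s=3,f=6) a[fast]=9=a[slow] dup → fast++
(s=3,f=7) a[fast]=13≠a[slow]=9 write a[4]=13 → slow++,fast++
(s=4,f=8) a[fast]=14≠a[slow]=13 write a[5]=14 → slow++,fast++

length 6; prefix = [2, 4, 6, 9, 13, 14]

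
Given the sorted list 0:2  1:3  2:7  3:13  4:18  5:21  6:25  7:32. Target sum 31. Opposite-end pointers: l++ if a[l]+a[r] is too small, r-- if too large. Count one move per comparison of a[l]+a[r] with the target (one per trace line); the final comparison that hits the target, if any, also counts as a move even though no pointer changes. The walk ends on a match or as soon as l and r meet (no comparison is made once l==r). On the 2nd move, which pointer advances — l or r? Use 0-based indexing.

l=0 r=7: 2+32=34 >31, r--
l=0 r=6: 2+25=27 <31, l++

l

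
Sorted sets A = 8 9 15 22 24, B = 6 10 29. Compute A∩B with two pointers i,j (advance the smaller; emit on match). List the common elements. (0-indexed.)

intersection = []

[i=0,j=0] 8>6 → j++
[i=0,j=1] 8<10 → i++
[i=1,j=1] 9<10 → i++
[i=2,j=1] 15>10 → j++
[i=2,j=2] 15<29 → i++
[i=3,j=2] 22<29 → i++
[i=4,j=2] 24<29 → i++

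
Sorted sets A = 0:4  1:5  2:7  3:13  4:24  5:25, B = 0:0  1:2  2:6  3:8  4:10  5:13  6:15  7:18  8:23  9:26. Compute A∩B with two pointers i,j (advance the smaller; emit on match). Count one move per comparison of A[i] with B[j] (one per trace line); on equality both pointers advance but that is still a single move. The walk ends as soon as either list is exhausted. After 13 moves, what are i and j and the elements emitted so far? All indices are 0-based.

i=5, j=9, emitted=[13]

i=0 j=0: 4>0, j++
i=0 j=1: 4>2, j++
i=0 j=2: 4<6, i++
i=1 j=2: 5<6, i++
i=2 j=2: 7>6, j++
i=2 j=3: 7<8, i++
i=3 j=3: 13>8, j++
i=3 j=4: 13>10, j++
i=3 j=5: 13==13 emit, i++,j++
i=4 j=6: 24>15, j++
i=4 j=7: 24>18, j++
i=4 j=8: 24>23, j++
i=4 j=9: 24<26, i++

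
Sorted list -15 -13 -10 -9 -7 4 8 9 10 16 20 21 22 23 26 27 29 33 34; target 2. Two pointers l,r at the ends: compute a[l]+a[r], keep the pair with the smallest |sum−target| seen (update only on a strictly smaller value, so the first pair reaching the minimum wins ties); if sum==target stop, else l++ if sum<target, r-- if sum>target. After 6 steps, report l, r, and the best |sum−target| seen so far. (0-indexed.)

l=0 r=18: -15+34=19 d=17 *, r--
l=0 r=17: -15+33=18 d=16 *, r--
l=0 r=16: -15+29=14 d=12 *, r--
l=0 r=15: -15+27=12 d=10 *, r--
l=0 r=14: -15+26=11 d=9 *, r--
l=0 r=13: -15+23=8 d=6 *, r--

l=0, r=12, best |Δ|=6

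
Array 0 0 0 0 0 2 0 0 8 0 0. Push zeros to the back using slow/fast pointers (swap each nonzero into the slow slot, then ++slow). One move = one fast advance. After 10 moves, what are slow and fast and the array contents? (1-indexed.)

slow=3, fast=11, a=[2, 8, 0, 0, 0, 0, 0, 0, 0, 0, 0]

(s=1,f=1) a[fast]=0 → fast++
(s=1,f=2) a[fast]=0 → fast++
(s=1,f=3) a[fast]=0 → fast++
(s=1,f=4) a[fast]=0 → fast++
(s=1,f=5) a[fast]=0 → fast++
(s=1,f=6) a[fast]=2≠0 swap→a[1]=2 → slow++,fast++
(s=2,f=7) a[fast]=0 → fast++
(s=2,f=8) a[fast]=0 → fast++
(s=2,f=9) a[fast]=8≠0 swap→a[2]=8 → slow++,fast++
(s=3,f=10) a[fast]=0 → fast++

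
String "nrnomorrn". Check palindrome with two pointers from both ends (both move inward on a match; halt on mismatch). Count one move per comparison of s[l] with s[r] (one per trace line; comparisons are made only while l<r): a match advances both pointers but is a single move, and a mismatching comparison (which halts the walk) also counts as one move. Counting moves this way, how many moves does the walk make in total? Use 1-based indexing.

[1,9] 'n'=='n' → l++,r--
[2,8] 'r'=='r' → l++,r--
[3,7] 'n'!='r' → stop

3 moves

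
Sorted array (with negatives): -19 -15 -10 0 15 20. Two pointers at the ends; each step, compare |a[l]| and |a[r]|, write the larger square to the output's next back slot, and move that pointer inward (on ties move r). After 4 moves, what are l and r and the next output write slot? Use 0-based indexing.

[0,5] |-19|<=|20| out[5]=400 → r--
[0,4] |-19|>|15| out[4]=361 → l++
[1,4] |-15|<=|15| out[3]=225 → r--
[1,3] |-15|>|0| out[2]=225 → l++

l=2, r=3, next write slot=1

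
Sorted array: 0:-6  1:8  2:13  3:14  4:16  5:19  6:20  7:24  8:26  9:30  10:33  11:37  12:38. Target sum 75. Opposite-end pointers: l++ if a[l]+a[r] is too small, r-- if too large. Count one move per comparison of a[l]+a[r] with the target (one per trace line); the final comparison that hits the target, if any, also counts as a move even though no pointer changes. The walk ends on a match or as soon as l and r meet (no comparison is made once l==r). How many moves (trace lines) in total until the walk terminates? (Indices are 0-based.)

12 moves

l=0 r=12: -6+38=32 <75, l++
l=1 r=12: 8+38=46 <75, l++
l=2 r=12: 13+38=51 <75, l++
l=3 r=12: 14+38=52 <75, l++
l=4 r=12: 16+38=54 <75, l++
l=5 r=12: 19+38=57 <75, l++
l=6 r=12: 20+38=58 <75, l++
l=7 r=12: 24+38=62 <75, l++
l=8 r=12: 26+38=64 <75, l++
l=9 r=12: 30+38=68 <75, l++
l=10 r=12: 33+38=71 <75, l++
l=11 r=12: 37+38=75, found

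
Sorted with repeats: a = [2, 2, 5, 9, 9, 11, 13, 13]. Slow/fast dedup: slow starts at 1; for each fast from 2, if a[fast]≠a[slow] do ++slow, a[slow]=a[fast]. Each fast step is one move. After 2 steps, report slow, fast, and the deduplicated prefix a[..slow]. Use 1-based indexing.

slow=2, fast=4, prefix=[2, 5]

(s=1,f=2) a[fast]=2=a[slow] dup → fast++
(s=1,f=3) a[fast]=5≠a[slow]=2 write a[2]=5 → slow++,fast++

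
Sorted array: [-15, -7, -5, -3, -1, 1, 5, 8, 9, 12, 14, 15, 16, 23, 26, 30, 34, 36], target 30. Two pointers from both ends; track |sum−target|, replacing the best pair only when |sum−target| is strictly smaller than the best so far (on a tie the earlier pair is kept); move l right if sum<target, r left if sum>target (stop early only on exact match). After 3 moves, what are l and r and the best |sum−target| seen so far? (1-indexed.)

l=1 r=18: -15+36=21 d=9 *, l++
l=2 r=18: -7+36=29 d=1 *, l++
l=3 r=18: -5+36=31 d=1, r--

l=3, r=17, best |Δ|=1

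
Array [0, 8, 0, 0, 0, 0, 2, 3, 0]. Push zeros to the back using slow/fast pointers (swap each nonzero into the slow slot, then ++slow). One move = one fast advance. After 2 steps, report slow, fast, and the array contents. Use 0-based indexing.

(s=0,f=0) a[fast]=0 → fast++
(s=0,f=1) a[fast]=8≠0 swap→a[0]=8 → slow++,fast++

slow=1, fast=2, a=[8, 0, 0, 0, 0, 0, 2, 3, 0]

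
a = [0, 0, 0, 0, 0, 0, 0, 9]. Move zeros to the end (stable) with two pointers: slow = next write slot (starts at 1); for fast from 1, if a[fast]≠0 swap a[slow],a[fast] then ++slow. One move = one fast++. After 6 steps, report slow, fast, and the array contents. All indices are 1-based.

slow=1 fast=1: a[fast]=0, fast++
slow=1 fast=2: a[fast]=0, fast++
slow=1 fast=3: a[fast]=0, fast++
slow=1 fast=4: a[fast]=0, fast++
slow=1 fast=5: a[fast]=0, fast++
slow=1 fast=6: a[fast]=0, fast++

slow=1, fast=7, a=[0, 0, 0, 0, 0, 0, 0, 9]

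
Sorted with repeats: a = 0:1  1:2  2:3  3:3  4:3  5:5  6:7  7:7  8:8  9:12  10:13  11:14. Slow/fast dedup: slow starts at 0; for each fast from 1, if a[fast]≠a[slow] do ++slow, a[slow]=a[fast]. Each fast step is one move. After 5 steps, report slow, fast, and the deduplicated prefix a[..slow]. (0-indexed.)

slow=3, fast=6, prefix=[1, 2, 3, 5]

slow=0 fast=1: a[fast]=2≠a[slow]=1 write a[1]=2, slow++,fast++
slow=1 fast=2: a[fast]=3≠a[slow]=2 write a[2]=3, slow++,fast++
slow=2 fast=3: a[fast]=3=a[slow] dup, fast++
slow=2 fast=4: a[fast]=3=a[slow] dup, fast++
slow=2 fast=5: a[fast]=5≠a[slow]=3 write a[3]=5, slow++,fast++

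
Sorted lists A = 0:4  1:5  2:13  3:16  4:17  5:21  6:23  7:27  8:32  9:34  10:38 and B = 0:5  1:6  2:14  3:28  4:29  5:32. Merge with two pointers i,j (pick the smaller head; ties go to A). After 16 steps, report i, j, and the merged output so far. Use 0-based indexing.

[i=0,j=0] A[i]=4<=B[j]=5 take 4 → i++
[i=1,j=0] A[i]=5<=B[j]=5 take 5 → i++
[i=2,j=0] A[i]=13>B[j]=5 take 5 → j++
[i=2,j=1] A[i]=13>B[j]=6 take 6 → j++
[i=2,j=2] A[i]=13<=B[j]=14 take 13 → i++
[i=3,j=2] A[i]=16>B[j]=14 take 14 → j++
[i=3,j=3] A[i]=16<=B[j]=28 take 16 → i++
[i=4,j=3] A[i]=17<=B[j]=28 take 17 → i++
[i=5,j=3] A[i]=21<=B[j]=28 take 21 → i++
[i=6,j=3] A[i]=23<=B[j]=28 take 23 → i++
[i=7,j=3] A[i]=27<=B[j]=28 take 27 → i++
[i=8,j=3] A[i]=32>B[j]=28 take 28 → j++
[i=8,j=4] A[i]=32>B[j]=29 take 29 → j++
[i=8,j=5] A[i]=32<=B[j]=32 take 32 → i++
[i=9,j=5] A[i]=34>B[j]=32 take 32 → j++
[i=9,j=6] B done, take A[i]=34 → i++

i=10, j=6, merged so far=[4, 5, 5, 6, 13, 14, 16, 17, 21, 23, 27, 28, 29, 32, 32, 34]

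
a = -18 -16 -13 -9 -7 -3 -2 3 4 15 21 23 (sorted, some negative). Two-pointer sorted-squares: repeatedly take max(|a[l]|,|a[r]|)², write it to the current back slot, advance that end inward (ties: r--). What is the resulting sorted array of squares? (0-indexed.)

[0,11] |-18|<=|23| out[11]=529 → r--
[0,10] |-18|<=|21| out[10]=441 → r--
[0,9] |-18|>|15| out[9]=324 → l++
[1,9] |-16|>|15| out[8]=256 → l++
[2,9] |-13|<=|15| out[7]=225 → r--
[2,8] |-13|>|4| out[6]=169 → l++
[3,8] |-9|>|4| out[5]=81 → l++
[4,8] |-7|>|4| out[4]=49 → l++
[5,8] |-3|<=|4| out[3]=16 → r--
[5,7] |-3|<=|3| out[2]=9 → r--
[5,6] |-3|>|-2| out[1]=9 → l++
[6,6] |-2|<=|-2| out[0]=4 → r--

[4, 9, 9, 16, 49, 81, 169, 225, 256, 324, 441, 529]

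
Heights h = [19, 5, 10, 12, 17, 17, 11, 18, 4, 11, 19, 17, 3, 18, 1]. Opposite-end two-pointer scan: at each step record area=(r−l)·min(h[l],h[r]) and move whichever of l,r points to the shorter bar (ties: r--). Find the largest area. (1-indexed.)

[1,15] min(19,1)*14=14 best=14 * → r--
[1,14] min(19,18)*13=234 best=234 * → r--
[1,13] min(19,3)*12=36 best=234 → r--
[1,12] min(19,17)*11=187 best=234 → r--
[1,11] min(19,19)*10=190 best=234 → r--
[1,10] min(19,11)*9=99 best=234 → r--
[1,9] min(19,4)*8=32 best=234 → r--
[1,8] min(19,18)*7=126 best=234 → r--
[1,7] min(19,11)*6=66 best=234 → r--
[1,6] min(19,17)*5=85 best=234 → r--
[1,5] min(19,17)*4=68 best=234 → r--
[1,4] min(19,12)*3=36 best=234 → r--
[1,3] min(19,10)*2=20 best=234 → r--
[1,2] min(19,5)*1=5 best=234 → r--

max area = 234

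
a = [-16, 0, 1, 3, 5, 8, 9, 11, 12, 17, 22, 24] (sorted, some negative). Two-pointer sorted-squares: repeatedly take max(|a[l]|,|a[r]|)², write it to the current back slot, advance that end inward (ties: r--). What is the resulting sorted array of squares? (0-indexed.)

l=0 r=11: |-16|<=|24| out[11]=576, r--
l=0 r=10: |-16|<=|22| out[10]=484, r--
l=0 r=9: |-16|<=|17| out[9]=289, r--
l=0 r=8: |-16|>|12| out[8]=256, l++
l=1 r=8: |0|<=|12| out[7]=144, r--
l=1 r=7: |0|<=|11| out[6]=121, r--
l=1 r=6: |0|<=|9| out[5]=81, r--
l=1 r=5: |0|<=|8| out[4]=64, r--
l=1 r=4: |0|<=|5| out[3]=25, r--
l=1 r=3: |0|<=|3| out[2]=9, r--
l=1 r=2: |0|<=|1| out[1]=1, r--
l=1 r=1: |0|<=|0| out[0]=0, r--

[0, 1, 9, 25, 64, 81, 121, 144, 256, 289, 484, 576]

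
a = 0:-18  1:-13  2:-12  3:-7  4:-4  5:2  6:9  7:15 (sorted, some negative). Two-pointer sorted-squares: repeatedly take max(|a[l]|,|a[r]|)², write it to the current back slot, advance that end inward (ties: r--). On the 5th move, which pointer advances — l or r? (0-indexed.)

[0,7] |-18|>|15| out[7]=324 → l++
[1,7] |-13|<=|15| out[6]=225 → r--
[1,6] |-13|>|9| out[5]=169 → l++
[2,6] |-12|>|9| out[4]=144 → l++
[3,6] |-7|<=|9| out[3]=81 → r--

r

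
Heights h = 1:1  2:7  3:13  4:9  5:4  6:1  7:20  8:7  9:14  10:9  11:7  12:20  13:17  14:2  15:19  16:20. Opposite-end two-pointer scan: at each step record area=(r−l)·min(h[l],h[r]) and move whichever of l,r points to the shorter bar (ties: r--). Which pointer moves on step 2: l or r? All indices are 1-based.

l

[1,16] min(1,20)*15=15 best=15 * → l++
[2,16] min(7,20)*14=98 best=98 * → l++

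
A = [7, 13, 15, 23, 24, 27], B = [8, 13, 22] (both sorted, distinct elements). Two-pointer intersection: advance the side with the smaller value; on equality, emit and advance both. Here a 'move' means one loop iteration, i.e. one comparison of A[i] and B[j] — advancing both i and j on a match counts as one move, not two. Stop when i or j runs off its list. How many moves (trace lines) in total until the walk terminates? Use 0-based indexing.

[i=0,j=0] 7<8 → i++
[i=1,j=0] 13>8 → j++
[i=1,j=1] 13==13 emit → i++,j++
[i=2,j=2] 15<22 → i++
[i=3,j=2] 23>22 → j++

5 moves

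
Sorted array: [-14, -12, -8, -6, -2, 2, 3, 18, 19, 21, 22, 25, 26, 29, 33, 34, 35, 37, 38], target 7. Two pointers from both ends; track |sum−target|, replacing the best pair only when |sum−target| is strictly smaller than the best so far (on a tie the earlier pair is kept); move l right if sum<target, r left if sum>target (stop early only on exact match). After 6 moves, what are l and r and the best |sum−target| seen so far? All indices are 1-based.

l=1, r=13, best |Δ|=8

l=1 r=19: -14+38=24 d=17 *, r--
l=1 r=18: -14+37=23 d=16 *, r--
l=1 r=17: -14+35=21 d=14 *, r--
l=1 r=16: -14+34=20 d=13 *, r--
l=1 r=15: -14+33=19 d=12 *, r--
l=1 r=14: -14+29=15 d=8 *, r--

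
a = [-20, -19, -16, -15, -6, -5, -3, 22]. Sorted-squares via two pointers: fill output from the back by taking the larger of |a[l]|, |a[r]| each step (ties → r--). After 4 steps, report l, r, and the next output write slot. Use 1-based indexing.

l=4, r=7, next write slot=4

l=1 r=8: |-20|<=|22| out[8]=484, r--
l=1 r=7: |-20|>|-3| out[7]=400, l++
l=2 r=7: |-19|>|-3| out[6]=361, l++
l=3 r=7: |-16|>|-3| out[5]=256, l++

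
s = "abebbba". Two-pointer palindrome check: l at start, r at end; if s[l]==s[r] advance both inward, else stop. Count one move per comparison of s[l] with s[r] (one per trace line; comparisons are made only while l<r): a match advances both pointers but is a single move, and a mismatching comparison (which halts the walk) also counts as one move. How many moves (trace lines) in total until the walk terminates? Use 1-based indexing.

3 moves

[1,7] 'a'=='a' → l++,r--
[2,6] 'b'=='b' → l++,r--
[3,5] 'e'!='b' → stop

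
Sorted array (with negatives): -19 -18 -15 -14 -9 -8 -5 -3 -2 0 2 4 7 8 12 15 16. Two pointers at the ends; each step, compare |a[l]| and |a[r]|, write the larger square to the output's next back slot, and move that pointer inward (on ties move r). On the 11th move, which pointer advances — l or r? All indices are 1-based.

l=1 r=17: |-19|>|16| out[17]=361, l++
l=2 r=17: |-18|>|16| out[16]=324, l++
l=3 r=17: |-15|<=|16| out[15]=256, r--
l=3 r=16: |-15|<=|15| out[14]=225, r--
l=3 r=15: |-15|>|12| out[13]=225, l++
l=4 r=15: |-14|>|12| out[12]=196, l++
l=5 r=15: |-9|<=|12| out[11]=144, r--
l=5 r=14: |-9|>|8| out[10]=81, l++
l=6 r=14: |-8|<=|8| out[9]=64, r--
l=6 r=13: |-8|>|7| out[8]=64, l++
l=7 r=13: |-5|<=|7| out[7]=49, r--

r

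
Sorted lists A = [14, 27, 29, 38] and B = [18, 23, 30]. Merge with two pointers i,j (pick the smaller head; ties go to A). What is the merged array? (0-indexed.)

[14, 18, 23, 27, 29, 30, 38]

[i=0,j=0] A[i]=14<=B[j]=18 take 14 → i++
[i=1,j=0] A[i]=27>B[j]=18 take 18 → j++
[i=1,j=1] A[i]=27>B[j]=23 take 23 → j++
[i=1,j=2] A[i]=27<=B[j]=30 take 27 → i++
[i=2,j=2] A[i]=29<=B[j]=30 take 29 → i++
[i=3,j=2] A[i]=38>B[j]=30 take 30 → j++
[i=3,j=3] B done, take A[i]=38 → i++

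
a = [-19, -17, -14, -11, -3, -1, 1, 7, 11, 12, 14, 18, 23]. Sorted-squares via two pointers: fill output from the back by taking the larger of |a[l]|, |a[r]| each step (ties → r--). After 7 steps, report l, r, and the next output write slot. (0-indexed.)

l=3, r=8, next write slot=5

l=0 r=12: |-19|<=|23| out[12]=529, r--
l=0 r=11: |-19|>|18| out[11]=361, l++
l=1 r=11: |-17|<=|18| out[10]=324, r--
l=1 r=10: |-17|>|14| out[9]=289, l++
l=2 r=10: |-14|<=|14| out[8]=196, r--
l=2 r=9: |-14|>|12| out[7]=196, l++
l=3 r=9: |-11|<=|12| out[6]=144, r--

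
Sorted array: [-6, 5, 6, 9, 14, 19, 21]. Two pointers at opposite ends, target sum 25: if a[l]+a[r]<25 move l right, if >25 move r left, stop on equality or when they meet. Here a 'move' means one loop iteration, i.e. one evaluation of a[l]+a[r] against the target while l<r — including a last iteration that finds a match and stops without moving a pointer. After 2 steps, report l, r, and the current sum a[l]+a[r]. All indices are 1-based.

l=2, r=6, sum=24

l=1 r=7: -6+21=15 <25, l++
l=2 r=7: 5+21=26 >25, r--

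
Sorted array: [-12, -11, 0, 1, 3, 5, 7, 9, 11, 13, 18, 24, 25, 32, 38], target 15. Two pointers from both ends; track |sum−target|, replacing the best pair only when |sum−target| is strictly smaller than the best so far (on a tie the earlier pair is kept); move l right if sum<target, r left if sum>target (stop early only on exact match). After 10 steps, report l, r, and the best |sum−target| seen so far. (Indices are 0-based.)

l=4, r=8, best |Δ|=1

[0,14] -12+38=26 d=11 * → r--
[0,13] -12+32=20 d=5 * → r--
[0,12] -12+25=13 d=2 * → l++
[1,12] -11+25=14 d=1 * → l++
[2,12] 0+25=25 d=10 → r--
[2,11] 0+24=24 d=9 → r--
[2,10] 0+18=18 d=3 → r--
[2,9] 0+13=13 d=2 → l++
[3,9] 1+13=14 d=1 → l++
[4,9] 3+13=16 d=1 → r--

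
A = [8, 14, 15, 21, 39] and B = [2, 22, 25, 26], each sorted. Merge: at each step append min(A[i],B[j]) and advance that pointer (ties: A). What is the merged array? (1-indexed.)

i=1 j=1: A[i]=8>B[j]=2 take 2, j++
i=1 j=2: A[i]=8<=B[j]=22 take 8, i++
i=2 j=2: A[i]=14<=B[j]=22 take 14, i++
i=3 j=2: A[i]=15<=B[j]=22 take 15, i++
i=4 j=2: A[i]=21<=B[j]=22 take 21, i++
i=5 j=2: A[i]=39>B[j]=22 take 22, j++
i=5 j=3: A[i]=39>B[j]=25 take 25, j++
i=5 j=4: A[i]=39>B[j]=26 take 26, j++
i=5 j=5: B done, take A[i]=39, i++

[2, 8, 14, 15, 21, 22, 25, 26, 39]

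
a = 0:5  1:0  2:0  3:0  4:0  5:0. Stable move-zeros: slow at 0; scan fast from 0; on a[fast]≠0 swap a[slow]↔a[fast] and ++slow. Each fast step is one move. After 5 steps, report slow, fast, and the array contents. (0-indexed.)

slow=1, fast=5, a=[5, 0, 0, 0, 0, 0]

(s=0,f=0) a[fast]=5≠0 swap→a[0]=5 → slow++,fast++
(s=1,f=1) a[fast]=0 → fast++
(s=1,f=2) a[fast]=0 → fast++
(s=1,f=3) a[fast]=0 → fast++
(s=1,f=4) a[fast]=0 → fast++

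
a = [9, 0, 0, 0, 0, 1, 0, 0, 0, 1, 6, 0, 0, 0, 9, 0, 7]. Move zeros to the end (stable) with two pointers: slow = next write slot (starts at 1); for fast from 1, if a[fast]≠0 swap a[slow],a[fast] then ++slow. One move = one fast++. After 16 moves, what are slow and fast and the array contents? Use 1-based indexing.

slow=6, fast=17, a=[9, 1, 1, 6, 9, 0, 0, 0, 0, 0, 0, 0, 0, 0, 0, 0, 7]

(s=1,f=1) a[fast]=9≠0 swap→a[1]=9 → slow++,fast++
(s=2,f=2) a[fast]=0 → fast++
(s=2,f=3) a[fast]=0 → fast++
(s=2,f=4) a[fast]=0 → fast++
(s=2,f=5) a[fast]=0 → fast++
(s=2,f=6) a[fast]=1≠0 swap→a[2]=1 → slow++,fast++
(s=3,f=7) a[fast]=0 → fast++
(s=3,f=8) a[fast]=0 → fast++
(s=3,f=9) a[fast]=0 → fast++
(s=3,f=10) a[fast]=1≠0 swap→a[3]=1 → slow++,fast++
(s=4,f=11) a[fast]=6≠0 swap→a[4]=6 → slow++,fast++
(s=5,f=12) a[fast]=0 → fast++
(s=5,f=13) a[fast]=0 → fast++
(s=5,f=14) a[fast]=0 → fast++
(s=5,f=15) a[fast]=9≠0 swap→a[5]=9 → slow++,fast++
(s=6,f=16) a[fast]=0 → fast++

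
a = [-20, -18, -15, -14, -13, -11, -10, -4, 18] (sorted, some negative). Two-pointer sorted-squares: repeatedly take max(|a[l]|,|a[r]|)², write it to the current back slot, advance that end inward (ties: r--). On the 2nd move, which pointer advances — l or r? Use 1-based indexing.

r

[1,9] |-20|>|18| out[9]=400 → l++
[2,9] |-18|<=|18| out[8]=324 → r--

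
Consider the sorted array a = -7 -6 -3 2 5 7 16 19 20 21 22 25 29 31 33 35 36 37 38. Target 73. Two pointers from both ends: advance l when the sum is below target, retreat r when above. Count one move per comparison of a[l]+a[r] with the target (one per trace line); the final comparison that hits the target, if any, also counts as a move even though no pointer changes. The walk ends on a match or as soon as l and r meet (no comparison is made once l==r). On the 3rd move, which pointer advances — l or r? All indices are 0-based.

l=0 r=18: -7+38=31 <73, l++
l=1 r=18: -6+38=32 <73, l++
l=2 r=18: -3+38=35 <73, l++

l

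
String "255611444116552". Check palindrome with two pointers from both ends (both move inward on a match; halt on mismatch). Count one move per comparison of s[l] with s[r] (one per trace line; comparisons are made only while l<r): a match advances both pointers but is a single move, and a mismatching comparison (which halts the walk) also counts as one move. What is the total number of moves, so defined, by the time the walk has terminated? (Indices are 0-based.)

l=0 r=14: '2'=='2', l++,r--
l=1 r=13: '5'=='5', l++,r--
l=2 r=12: '5'=='5', l++,r--
l=3 r=11: '6'=='6', l++,r--
l=4 r=10: '1'=='1', l++,r--
l=5 r=9: '1'=='1', l++,r--
l=6 r=8: '4'=='4', l++,r--

7 moves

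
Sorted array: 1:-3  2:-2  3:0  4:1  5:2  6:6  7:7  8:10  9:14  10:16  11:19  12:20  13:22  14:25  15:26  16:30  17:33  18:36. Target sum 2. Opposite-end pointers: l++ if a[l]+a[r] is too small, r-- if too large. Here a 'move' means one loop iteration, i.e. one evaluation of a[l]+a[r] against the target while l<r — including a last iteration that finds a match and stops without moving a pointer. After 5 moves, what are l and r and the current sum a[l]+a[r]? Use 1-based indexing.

l=1, r=13, sum=19

l=1 r=18: -3+36=33 >2, r--
l=1 r=17: -3+33=30 >2, r--
l=1 r=16: -3+30=27 >2, r--
l=1 r=15: -3+26=23 >2, r--
l=1 r=14: -3+25=22 >2, r--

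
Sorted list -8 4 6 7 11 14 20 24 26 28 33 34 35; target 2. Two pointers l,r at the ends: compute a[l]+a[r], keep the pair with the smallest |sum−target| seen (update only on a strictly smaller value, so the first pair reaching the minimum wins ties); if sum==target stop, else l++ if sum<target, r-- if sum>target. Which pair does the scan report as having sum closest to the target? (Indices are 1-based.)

[1,13] -8+35=27 d=25 * → r--
[1,12] -8+34=26 d=24 * → r--
[1,11] -8+33=25 d=23 * → r--
[1,10] -8+28=20 d=18 * → r--
[1,9] -8+26=18 d=16 * → r--
[1,8] -8+24=16 d=14 * → r--
[1,7] -8+20=12 d=10 * → r--
[1,6] -8+14=6 d=4 * → r--
[1,5] -8+11=3 d=1 * → r--
[1,4] -8+7=-1 d=3 → l++
[2,4] 4+7=11 d=9 → r--
[2,3] 4+6=10 d=8 → r--

pair (-8, 11) with sum 3 (|Δ|=1)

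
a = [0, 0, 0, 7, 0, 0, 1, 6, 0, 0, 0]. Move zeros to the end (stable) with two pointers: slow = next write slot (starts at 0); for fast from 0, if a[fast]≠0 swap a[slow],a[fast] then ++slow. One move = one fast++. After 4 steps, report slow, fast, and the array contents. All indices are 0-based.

slow=0 fast=0: a[fast]=0, fast++
slow=0 fast=1: a[fast]=0, fast++
slow=0 fast=2: a[fast]=0, fast++
slow=0 fast=3: a[fast]=7≠0 swap→a[0]=7, slow++,fast++

slow=1, fast=4, a=[7, 0, 0, 0, 0, 0, 1, 6, 0, 0, 0]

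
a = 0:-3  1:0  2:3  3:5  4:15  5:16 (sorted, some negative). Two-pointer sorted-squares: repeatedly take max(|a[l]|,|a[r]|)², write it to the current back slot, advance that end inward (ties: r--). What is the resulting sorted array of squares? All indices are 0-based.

l=0 r=5: |-3|<=|16| out[5]=256, r--
l=0 r=4: |-3|<=|15| out[4]=225, r--
l=0 r=3: |-3|<=|5| out[3]=25, r--
l=0 r=2: |-3|<=|3| out[2]=9, r--
l=0 r=1: |-3|>|0| out[1]=9, l++
l=1 r=1: |0|<=|0| out[0]=0, r--

[0, 9, 9, 25, 225, 256]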